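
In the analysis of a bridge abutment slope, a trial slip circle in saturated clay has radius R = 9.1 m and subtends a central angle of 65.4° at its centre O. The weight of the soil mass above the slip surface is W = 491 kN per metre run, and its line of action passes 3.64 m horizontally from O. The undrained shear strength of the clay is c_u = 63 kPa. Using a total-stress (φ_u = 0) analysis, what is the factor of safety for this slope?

Taking moments about the centre O, the resisting moment is provided by the undrained shear strength acting along the arc:
Arc length L_a = R·θ = 9.1·(65.4°·π/180) = 9.1·1.1414 = 10.39 m
M_R = c_u·L_a·R = 63·10.39·9.1 = 5955.0 kN·m/m
M_D = W·d = 491·3.64 = 1787.2 kN·m/m
FS = M_R / M_D = 5955.0 / 1787.2 = 3.332

FS = 3.33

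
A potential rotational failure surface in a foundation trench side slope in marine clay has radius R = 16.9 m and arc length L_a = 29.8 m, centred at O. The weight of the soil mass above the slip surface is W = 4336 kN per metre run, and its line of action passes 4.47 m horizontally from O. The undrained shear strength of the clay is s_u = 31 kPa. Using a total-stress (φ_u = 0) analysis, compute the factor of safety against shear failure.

FS = 0.81

Taking moments about the centre O, the resisting moment is provided by the undrained shear strength acting along the arc:
M_R = s_u·L_a·R = 31·29.80·16.9 = 15612.2 kN·m/m
M_D = W·d = 4336·4.47 = 19381.9 kN·m/m
FS = M_R / M_D = 15612.2 / 19381.9 = 0.806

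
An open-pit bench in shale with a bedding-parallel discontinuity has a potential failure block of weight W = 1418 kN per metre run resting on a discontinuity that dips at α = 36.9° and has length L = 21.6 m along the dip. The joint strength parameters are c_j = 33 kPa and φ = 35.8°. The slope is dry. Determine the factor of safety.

FS = 1.80

Resolving the block weight along and normal to the plane and applying the Mohr–Coulomb strength on the joint:
N' = W cosα = 1418·cos36.9° = 1134.0 kN/m
Driving force T = W sinα = 1418·sin36.9° = 851.4 kN/m
Resisting force R = c_j·L + N'·tanφ = 33·21.6 + 1134.0·tan35.8° = 712.8 + 817.8 = 1530.6 kN/m
FS = R / T = 1530.6 / 851.4 = 1.798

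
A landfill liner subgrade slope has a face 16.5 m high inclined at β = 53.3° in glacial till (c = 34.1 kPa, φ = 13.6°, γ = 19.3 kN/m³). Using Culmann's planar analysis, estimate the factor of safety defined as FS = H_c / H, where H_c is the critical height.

H_c = (4c/γ) · sinβ cosφ / [1 − cos(β − φ)]
    = (4·34.1/19.3) · sin53.3°·cos13.6° / [1 − cos39.7°]
    = 7.067 · 0.7793 / 0.2306 = 23.88 m
FS = H_c / H = 23.88 / 16.5 = 1.447

FS = 1.45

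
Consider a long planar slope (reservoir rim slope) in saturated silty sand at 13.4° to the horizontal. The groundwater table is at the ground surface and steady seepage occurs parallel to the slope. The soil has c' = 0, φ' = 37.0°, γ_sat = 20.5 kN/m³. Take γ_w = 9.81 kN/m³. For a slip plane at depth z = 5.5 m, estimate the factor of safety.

FS = 1.65

With seepage parallel to the slope and the water table at the surface, the effective normal stress on the slip plane uses the buoyant unit weight γ' = γ_sat − γ_w while the driving shear stress uses γ_sat:
FS = [c' + γ' z cos²β tanφ'] / [γ_sat z sinβ cosβ]
(For c' = 0 this reduces to FS = (γ'/γ_sat)·tanφ'/tanβ.)
γ' = 20.5 − 9.81 = 10.69 kN/m³
Numerator = 0.0 + 10.69·5.5·cos²13.4°·tan37.0° = 0.0 + 10.69·5.5·0.9463·0.7536 = 41.926 kPa
Denominator = 20.5·5.5·sin13.4°·cos13.4° = 20.5·5.5·0.2317·0.9728 = 25.418 kPa
FS = 41.926 / 25.418 = 1.649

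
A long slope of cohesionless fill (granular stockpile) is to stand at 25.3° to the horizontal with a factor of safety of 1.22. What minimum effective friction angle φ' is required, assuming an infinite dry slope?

φ' = 30.0°

FS = tanφ'/tanβ ⇒ tanφ' = FS · tanβ = 1.22 · tan25.3° = 0.5767
φ' = arctan(0.5767) = 29.97°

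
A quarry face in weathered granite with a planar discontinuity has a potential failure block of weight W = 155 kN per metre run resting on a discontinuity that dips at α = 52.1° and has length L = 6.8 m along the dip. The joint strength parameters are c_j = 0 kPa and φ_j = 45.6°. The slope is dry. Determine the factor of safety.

FS = 0.79

Resolving the block weight along and normal to the plane and applying the Mohr–Coulomb strength on the joint:
N' = W cosα = 155·cos52.1° = 95.2 kN/m
Driving force T = W sinα = 155·sin52.1° = 122.3 kN/m
Resisting force R = c_j·L + N'·tanφ_j = 0·6.8 + 95.2·tan45.6° = 0.0 + 97.2 = 97.2 kN/m
FS = R / T = 97.2 / 122.3 = 0.795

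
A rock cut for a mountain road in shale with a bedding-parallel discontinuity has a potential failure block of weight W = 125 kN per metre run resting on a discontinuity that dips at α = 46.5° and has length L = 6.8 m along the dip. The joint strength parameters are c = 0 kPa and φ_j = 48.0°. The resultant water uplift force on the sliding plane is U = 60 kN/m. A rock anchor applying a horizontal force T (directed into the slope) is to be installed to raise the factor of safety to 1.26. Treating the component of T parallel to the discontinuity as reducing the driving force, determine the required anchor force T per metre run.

T = 51 kN/m

Resolving forces along and normal to the sliding plane, with the horizontal anchor force T adding T·sinα to the effective normal force and T·cosα acting up the plane against the driving force:
FS = [cL + (W cosα − U + T sinα) tanφ_j] / [W sinα − T cosα]
Without the anchor: N' = 26.0 kN/m, driving T_d = 90.7 kN/m, resisting R = 0·6.8 + 26.0·tan48.0° = 28.9 kN/m, FS = 0.32.
Setting FS = 1.26 and solving for T:
1.26·(90.7 − T cos46.5°) = 28.9 + T sin46.5°·tan48.0°
T·(sin46.5°·tan48.0° + 1.26·cos46.5°) = 1.26·90.7 − 28.9
T·(0.7254·1.1106 + 1.26·0.6884) = 114.2 − 28.9 = 85.3
T·1.6729 = 85.3
T = 51.0 kN/m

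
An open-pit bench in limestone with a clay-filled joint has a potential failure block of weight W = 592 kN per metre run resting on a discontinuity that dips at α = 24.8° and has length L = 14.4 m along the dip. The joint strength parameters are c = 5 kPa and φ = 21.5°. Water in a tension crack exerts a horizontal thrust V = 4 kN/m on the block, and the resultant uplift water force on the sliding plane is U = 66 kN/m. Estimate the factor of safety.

FS = 1.02

Resolving the block weight along and normal to the plane and applying the Mohr–Coulomb strength on the joint:
N' = W cosα − U − V sinα = 592·cos24.8° − 66 − 4·sin24.8° = 469.7 kN/m
Driving force T = W sinα + V cosα = 592·sin24.8° + 4·cos24.8° = 251.9 kN/m
Resisting force R = c·L + N'·tanφ = 5·14.4 + 469.7·tan21.5° = 72.0 + 185.0 = 257.0 kN/m
FS = R / T = 257.0 / 251.9 = 1.020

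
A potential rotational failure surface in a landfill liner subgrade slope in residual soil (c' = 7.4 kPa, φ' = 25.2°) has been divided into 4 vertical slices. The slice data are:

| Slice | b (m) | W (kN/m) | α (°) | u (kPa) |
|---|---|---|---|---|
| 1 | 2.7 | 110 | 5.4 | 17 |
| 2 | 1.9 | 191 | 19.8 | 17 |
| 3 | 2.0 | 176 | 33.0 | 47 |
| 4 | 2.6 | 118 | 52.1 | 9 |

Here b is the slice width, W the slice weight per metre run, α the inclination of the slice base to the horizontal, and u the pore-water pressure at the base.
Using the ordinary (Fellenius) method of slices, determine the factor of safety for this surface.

Ordinary method of slices: FS = Σ[c'·Δl_i + (W_i cosα_i − u_i·Δl_i)·tanφ'] / Σ W_i sinα_i, with Δl_i = b_i / cosα_i.
Slice 1: Δl = 2.7/cos5.4° = 2.712 m; N'_1 = 110·cos5.4° − 17·2.712 = 63.4; c'Δl = 20.07; W sinα = 10.4
Slice 2: Δl = 1.9/cos19.8° = 2.019 m; N'_2 = 191·cos19.8° − 17·2.019 = 145.4; c'Δl = 14.94; W sinα = 64.7
Slice 3: Δl = 2.0/cos33.0° = 2.385 m; N'_3 = 176·cos33.0° − 47·2.385 = 35.5; c'Δl = 17.65; W sinα = 95.9
Slice 4: Δl = 2.6/cos52.1° = 4.233 m; N'_4 = 118·cos52.1° − 9·4.233 = 34.4; c'Δl = 31.32; W sinα = 93.1
Σc'Δl = 84.0 kN/m; ΣN' = 278.7 kN/m; ΣW sinα = 264.0 kN/m
Resisting = 84.0 + 278.7·tan25.2° = 84.0 + 131.1 = 215.1 kN/m
FS = 215.1 / 264.0 = 0.815

FS = 0.81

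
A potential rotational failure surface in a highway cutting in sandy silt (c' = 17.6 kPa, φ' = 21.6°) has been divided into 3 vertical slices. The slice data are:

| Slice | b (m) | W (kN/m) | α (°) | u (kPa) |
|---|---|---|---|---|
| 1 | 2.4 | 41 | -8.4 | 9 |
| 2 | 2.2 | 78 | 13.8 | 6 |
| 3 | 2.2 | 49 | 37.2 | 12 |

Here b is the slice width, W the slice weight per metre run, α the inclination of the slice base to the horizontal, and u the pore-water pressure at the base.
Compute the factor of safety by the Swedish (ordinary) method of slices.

FS = 3.92

Ordinary method of slices: FS = Σ[c'·Δl_i + (W_i cosα_i − u_i·Δl_i)·tanφ'] / Σ W_i sinα_i, with Δl_i = b_i / cosα_i.
Slice 1: Δl = 2.4/cos(-8.4°) = 2.426 m; N'_1 = 41·cos(-8.4°) − 9·2.426 = 18.7; c'Δl = 42.70; W sinα = -6.0
Slice 2: Δl = 2.2/cos13.8° = 2.265 m; N'_2 = 78·cos13.8° − 6·2.265 = 62.2; c'Δl = 39.87; W sinα = 18.6
Slice 3: Δl = 2.2/cos37.2° = 2.762 m; N'_3 = 49·cos37.2° − 12·2.762 = 5.9; c'Δl = 48.61; W sinα = 29.6
Σc'Δl = 131.2 kN/m; ΣN' = 86.8 kN/m; ΣW sinα = 42.2 kN/m
Resisting = 131.2 + 86.8·tan21.6° = 131.2 + 34.4 = 165.5 kN/m
FS = 165.5 / 42.2 = 3.919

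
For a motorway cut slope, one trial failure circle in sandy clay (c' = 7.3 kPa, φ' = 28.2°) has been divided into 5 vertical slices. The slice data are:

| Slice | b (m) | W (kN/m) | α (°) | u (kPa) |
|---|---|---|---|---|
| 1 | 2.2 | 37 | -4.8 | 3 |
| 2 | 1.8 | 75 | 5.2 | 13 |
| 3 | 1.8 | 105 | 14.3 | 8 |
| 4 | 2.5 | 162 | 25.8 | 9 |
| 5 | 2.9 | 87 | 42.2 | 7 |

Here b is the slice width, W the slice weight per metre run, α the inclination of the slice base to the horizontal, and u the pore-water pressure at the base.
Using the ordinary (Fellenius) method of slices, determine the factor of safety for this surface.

FS = 1.68

Ordinary method of slices: FS = Σ[c'·Δl_i + (W_i cosα_i − u_i·Δl_i)·tanφ'] / Σ W_i sinα_i, with Δl_i = b_i / cosα_i.
Slice 1: Δl = 2.2/cos(-4.8°) = 2.208 m; N'_1 = 37·cos(-4.8°) − 3·2.208 = 30.2; c'Δl = 16.12; W sinα = -3.1
Slice 2: Δl = 1.8/cos5.2° = 1.807 m; N'_2 = 75·cos5.2° − 13·1.807 = 51.2; c'Δl = 13.19; W sinα = 6.8
Slice 3: Δl = 1.8/cos14.3° = 1.858 m; N'_3 = 105·cos14.3° − 8·1.858 = 86.9; c'Δl = 13.56; W sinα = 25.9
Slice 4: Δl = 2.5/cos25.8° = 2.777 m; N'_4 = 162·cos25.8° − 9·2.777 = 120.9; c'Δl = 20.27; W sinα = 70.5
Slice 5: Δl = 2.9/cos42.2° = 3.915 m; N'_5 = 87·cos42.2° − 7·3.915 = 37.0; c'Δl = 28.58; W sinα = 58.4
Σc'Δl = 91.7 kN/m; ΣN' = 326.2 kN/m; ΣW sinα = 158.6 kN/m
Resisting = 91.7 + 326.2·tan28.2° = 91.7 + 174.9 = 266.6 kN/m
FS = 266.6 / 158.6 = 1.681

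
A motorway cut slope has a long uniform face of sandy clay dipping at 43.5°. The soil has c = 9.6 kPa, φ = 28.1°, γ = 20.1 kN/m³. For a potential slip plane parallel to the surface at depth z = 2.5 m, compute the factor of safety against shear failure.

FS = 0.95

For an infinite slope with a slip plane parallel to the surface (no pore pressure): FS = [c + γz cos²β tanφ] / [γz sinβ cosβ].
γz = 20.1·2.5 = 50.25 kN/m²
Numerator = 9.6 + 50.25·cos²43.5°·tan28.1° = 9.6 + 50.25·0.5262·0.5340 = 23.718 kPa
Denominator = 50.25·sin43.5°·cos43.5° = 50.25·0.6884·0.7254 = 25.091 kPa
FS = 23.718 / 25.091 = 0.945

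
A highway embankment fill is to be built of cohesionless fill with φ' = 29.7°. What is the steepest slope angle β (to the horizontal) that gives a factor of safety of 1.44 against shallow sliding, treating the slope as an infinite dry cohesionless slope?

For an infinite dry cohesionless slope FS = tanφ'/tanβ, so tanβ = tanφ' / FS.
tanβ = tan29.7° / 1.44 = 0.5704 / 1.44 = 0.3961
β = arctan(0.3961) = 21.61°

β = 21.6°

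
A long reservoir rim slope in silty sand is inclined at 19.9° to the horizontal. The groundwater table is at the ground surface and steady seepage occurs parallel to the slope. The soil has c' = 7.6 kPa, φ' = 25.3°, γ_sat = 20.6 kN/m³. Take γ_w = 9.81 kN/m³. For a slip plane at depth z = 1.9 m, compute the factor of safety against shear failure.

FS = 1.29

With seepage parallel to the slope and the water table at the surface, the effective normal stress on the slip plane uses the buoyant unit weight γ' = γ_sat − γ_w while the driving shear stress uses γ_sat:
FS = [c' + γ' z cos²β tanφ'] / [γ_sat z sinβ cosβ]
γ' = 20.6 − 9.81 = 10.79 kN/m³
Numerator = 7.6 + 10.79·1.9·cos²19.9°·tan25.3° = 7.6 + 10.79·1.9·0.8841·0.4727 = 16.168 kPa
Denominator = 20.6·1.9·sin19.9°·cos19.9° = 20.6·1.9·0.3404·0.9403 = 12.527 kPa
FS = 16.168 / 12.527 = 1.291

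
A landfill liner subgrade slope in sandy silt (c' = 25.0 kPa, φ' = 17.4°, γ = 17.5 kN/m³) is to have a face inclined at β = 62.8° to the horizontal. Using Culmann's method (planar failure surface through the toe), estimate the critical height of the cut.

Culmann's analysis gives the critical failure plane at α_cr = (β + φ')/2 = (62.8 + 17.4)/2 = 40.1°, and the critical height
H_c = (4c'/γ) · sinβ cosφ' / [1 − cos(β − φ')]
    = (4·25.0/17.5) · sin62.8°·cos17.4° / [1 − cos(45.4°)]
    = 5.714 · 0.8894·0.9542 / [1 − 0.7022]
    = 5.714 · 0.8487 / 0.2978
    = 16.28 m

H_c = 16.28 m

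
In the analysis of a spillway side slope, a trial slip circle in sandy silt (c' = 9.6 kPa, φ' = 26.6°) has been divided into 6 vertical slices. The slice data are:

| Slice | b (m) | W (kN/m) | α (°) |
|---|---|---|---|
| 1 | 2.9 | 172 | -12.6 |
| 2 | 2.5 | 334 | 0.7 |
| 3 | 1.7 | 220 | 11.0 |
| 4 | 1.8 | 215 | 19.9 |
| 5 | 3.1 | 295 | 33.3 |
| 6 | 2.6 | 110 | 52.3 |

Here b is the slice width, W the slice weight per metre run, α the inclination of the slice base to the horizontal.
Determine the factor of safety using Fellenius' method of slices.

FS = 2.36

Ordinary method of slices: FS = Σ[c'·Δl_i + (W_i cosα_i)·tanφ'] / Σ W_i sinα_i, with Δl_i = b_i / cosα_i.
Slice 1: Δl = 2.9/cos(-12.6°) = 2.972 m; N'_1 = 172·cos(-12.6°) = 167.9; c'Δl = 28.53; W sinα = -37.5
Slice 2: Δl = 2.5/cos0.7° = 2.500 m; N'_2 = 334·cos0.7° = 334.0; c'Δl = 24.00; W sinα = 4.1
Slice 3: Δl = 1.7/cos11.0° = 1.732 m; N'_3 = 220·cos11.0° = 216.0; c'Δl = 16.63; W sinα = 42.0
Slice 4: Δl = 1.8/cos19.9° = 1.914 m; N'_4 = 215·cos19.9° = 202.2; c'Δl = 18.38; W sinα = 73.2
Slice 5: Δl = 3.1/cos33.3° = 3.709 m; N'_5 = 295·cos33.3° = 246.6; c'Δl = 35.61; W sinα = 162.0
Slice 6: Δl = 2.6/cos52.3° = 4.252 m; N'_6 = 110·cos52.3° = 67.3; c'Δl = 40.82; W sinα = 87.0
Σc'Δl = 164.0 kN/m; ΣN' = 1233.8 kN/m; ΣW sinα = 330.7 kN/m
Resisting = 164.0 + 1233.8·tan26.6° = 164.0 + 617.8 = 781.8 kN/m
FS = 781.8 / 330.7 = 2.364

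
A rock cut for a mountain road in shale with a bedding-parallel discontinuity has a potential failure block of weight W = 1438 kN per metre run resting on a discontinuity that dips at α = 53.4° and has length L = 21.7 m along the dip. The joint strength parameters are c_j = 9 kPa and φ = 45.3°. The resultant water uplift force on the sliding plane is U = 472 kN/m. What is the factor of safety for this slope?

FS = 0.51

Resolving the block weight along and normal to the plane and applying the Mohr–Coulomb strength on the joint:
N' = W cosα − U = 1438·cos53.4° − 472 = 385.4 kN/m
Driving force T = W sinα = 1438·sin53.4° = 1154.5 kN/m
Resisting force R = c_j·L + N'·tanφ = 9·21.7 + 385.4·tan45.3° = 195.3 + 389.4 = 584.7 kN/m
FS = R / T = 584.7 / 1154.5 = 0.506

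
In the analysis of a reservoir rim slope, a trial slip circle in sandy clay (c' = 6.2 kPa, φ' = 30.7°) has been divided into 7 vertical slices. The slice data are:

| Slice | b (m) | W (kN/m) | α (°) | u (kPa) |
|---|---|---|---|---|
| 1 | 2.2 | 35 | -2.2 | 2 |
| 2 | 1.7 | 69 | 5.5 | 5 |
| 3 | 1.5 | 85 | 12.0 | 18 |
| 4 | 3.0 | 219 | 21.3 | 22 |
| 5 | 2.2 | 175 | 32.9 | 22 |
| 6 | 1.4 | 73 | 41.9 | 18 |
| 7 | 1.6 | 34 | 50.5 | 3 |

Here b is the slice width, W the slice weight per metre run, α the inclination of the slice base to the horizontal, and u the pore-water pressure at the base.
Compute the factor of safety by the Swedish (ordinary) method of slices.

FS = 1.24

Ordinary method of slices: FS = Σ[c'·Δl_i + (W_i cosα_i − u_i·Δl_i)·tanφ'] / Σ W_i sinα_i, with Δl_i = b_i / cosα_i.
Slice 1: Δl = 2.2/cos(-2.2°) = 2.202 m; N'_1 = 35·cos(-2.2°) − 2·2.202 = 30.6; c'Δl = 13.65; W sinα = -1.3
Slice 2: Δl = 1.7/cos5.5° = 1.708 m; N'_2 = 69·cos5.5° − 5·1.708 = 60.1; c'Δl = 10.59; W sinα = 6.6
Slice 3: Δl = 1.5/cos12.0° = 1.534 m; N'_3 = 85·cos12.0° − 18·1.534 = 55.5; c'Δl = 9.51; W sinα = 17.7
Slice 4: Δl = 3.0/cos21.3° = 3.220 m; N'_4 = 219·cos21.3° − 22·3.220 = 133.2; c'Δl = 19.96; W sinα = 79.6
Slice 5: Δl = 2.2/cos32.9° = 2.620 m; N'_5 = 175·cos32.9° − 22·2.620 = 89.3; c'Δl = 16.25; W sinα = 95.1
Slice 6: Δl = 1.4/cos41.9° = 1.881 m; N'_6 = 73·cos41.9° − 18·1.881 = 20.5; c'Δl = 11.66; W sinα = 48.8
Slice 7: Δl = 1.6/cos50.5° = 2.515 m; N'_7 = 34·cos50.5° − 3·2.515 = 14.1; c'Δl = 15.60; W sinα = 26.2
Σc'Δl = 97.2 kN/m; ΣN' = 403.3 kN/m; ΣW sinα = 272.5 kN/m
Resisting = 97.2 + 403.3·tan30.7° = 97.2 + 239.5 = 336.7 kN/m
FS = 336.7 / 272.5 = 1.235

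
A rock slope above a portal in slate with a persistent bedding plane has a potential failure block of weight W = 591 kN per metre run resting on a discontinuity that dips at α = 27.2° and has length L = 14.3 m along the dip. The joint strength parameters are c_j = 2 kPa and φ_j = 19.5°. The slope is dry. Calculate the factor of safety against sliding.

Resolving the block weight along and normal to the plane and applying the Mohr–Coulomb strength on the joint:
N' = W cosα = 591·cos27.2° = 525.6 kN/m
Driving force T = W sinα = 591·sin27.2° = 270.1 kN/m
Resisting force R = c_j·L + N'·tanφ_j = 2·14.3 + 525.6·tan19.5° = 28.6 + 186.1 = 214.7 kN/m
FS = R / T = 214.7 / 270.1 = 0.795

FS = 0.79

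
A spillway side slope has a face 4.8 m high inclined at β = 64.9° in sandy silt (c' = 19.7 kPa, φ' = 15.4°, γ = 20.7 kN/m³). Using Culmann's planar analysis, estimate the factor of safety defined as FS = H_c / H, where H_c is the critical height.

FS = 1.98

H_c = (4c'/γ) · sinβ cosφ' / [1 − cos(β − φ')]
    = (4·19.7/20.7) · sin64.9°·cos15.4° / [1 − cos49.5°]
    = 3.807 · 0.8731 / 0.3506 = 9.48 m
FS = H_c / H = 9.48 / 4.8 = 1.975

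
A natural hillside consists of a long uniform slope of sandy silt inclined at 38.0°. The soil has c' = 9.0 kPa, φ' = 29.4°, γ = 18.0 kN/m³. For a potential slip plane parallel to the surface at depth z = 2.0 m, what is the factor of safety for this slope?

For an infinite slope with a slip plane parallel to the surface (no pore pressure): FS = [c' + γz cos²β tanφ'] / [γz sinβ cosβ].
γz = 18.0·2.0 = 36.00 kN/m²
Numerator = 9.0 + 36.00·cos²38.0°·tan29.4° = 9.0 + 36.00·0.6210·0.5635 = 21.596 kPa
Denominator = 36.00·sin38.0°·cos38.0° = 36.00·0.6157·0.7880 = 17.465 kPa
FS = 21.596 / 17.465 = 1.237

FS = 1.24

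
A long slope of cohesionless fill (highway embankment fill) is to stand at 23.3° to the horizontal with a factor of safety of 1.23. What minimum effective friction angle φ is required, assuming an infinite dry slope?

φ = 27.9°

FS = tanφ/tanβ ⇒ tanφ = FS · tanβ = 1.23 · tan23.3° = 0.5297
φ = arctan(0.5297) = 27.91°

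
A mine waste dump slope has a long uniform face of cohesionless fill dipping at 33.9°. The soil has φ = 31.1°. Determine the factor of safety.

FS = 0.90

For a dry cohesionless infinite slope the factor of safety is FS = tanφ / tanβ.
FS = tan31.1° / tan33.9° = 0.6032 / 0.6720 = 0.898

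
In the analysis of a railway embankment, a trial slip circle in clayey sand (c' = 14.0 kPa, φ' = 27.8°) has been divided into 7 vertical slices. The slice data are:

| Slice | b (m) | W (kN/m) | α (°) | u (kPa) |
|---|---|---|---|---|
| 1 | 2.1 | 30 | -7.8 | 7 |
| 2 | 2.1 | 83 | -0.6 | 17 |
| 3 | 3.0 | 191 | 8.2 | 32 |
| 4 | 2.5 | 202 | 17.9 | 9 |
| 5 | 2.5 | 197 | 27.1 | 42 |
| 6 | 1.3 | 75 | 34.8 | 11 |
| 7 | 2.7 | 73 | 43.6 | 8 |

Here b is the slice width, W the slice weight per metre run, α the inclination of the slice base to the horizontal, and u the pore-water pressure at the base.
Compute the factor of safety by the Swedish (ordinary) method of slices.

Ordinary method of slices: FS = Σ[c'·Δl_i + (W_i cosα_i − u_i·Δl_i)·tanφ'] / Σ W_i sinα_i, with Δl_i = b_i / cosα_i.
Slice 1: Δl = 2.1/cos(-7.8°) = 2.120 m; N'_1 = 30·cos(-7.8°) − 7·2.120 = 14.9; c'Δl = 29.67; W sinα = -4.1
Slice 2: Δl = 2.1/cos(-0.6°) = 2.100 m; N'_2 = 83·cos(-0.6°) − 17·2.100 = 47.3; c'Δl = 29.40; W sinα = -0.9
Slice 3: Δl = 3.0/cos8.2° = 3.031 m; N'_3 = 191·cos8.2° − 32·3.031 = 92.1; c'Δl = 42.43; W sinα = 27.2
Slice 4: Δl = 2.5/cos17.9° = 2.627 m; N'_4 = 202·cos17.9° − 9·2.627 = 168.6; c'Δl = 36.78; W sinα = 62.1
Slice 5: Δl = 2.5/cos27.1° = 2.808 m; N'_5 = 197·cos27.1° − 42·2.808 = 57.4; c'Δl = 39.32; W sinα = 89.7
Slice 6: Δl = 1.3/cos34.8° = 1.583 m; N'_6 = 75·cos34.8° − 11·1.583 = 44.2; c'Δl = 22.16; W sinα = 42.8
Slice 7: Δl = 2.7/cos43.6° = 3.728 m; N'_7 = 73·cos43.6° − 8·3.728 = 23.0; c'Δl = 52.20; W sinα = 50.3
Σc'Δl = 252.0 kN/m; ΣN' = 447.4 kN/m; ΣW sinα = 267.3 kN/m
Resisting = 252.0 + 447.4·tan27.8° = 252.0 + 235.9 = 487.9 kN/m
FS = 487.9 / 267.3 = 1.825

FS = 1.83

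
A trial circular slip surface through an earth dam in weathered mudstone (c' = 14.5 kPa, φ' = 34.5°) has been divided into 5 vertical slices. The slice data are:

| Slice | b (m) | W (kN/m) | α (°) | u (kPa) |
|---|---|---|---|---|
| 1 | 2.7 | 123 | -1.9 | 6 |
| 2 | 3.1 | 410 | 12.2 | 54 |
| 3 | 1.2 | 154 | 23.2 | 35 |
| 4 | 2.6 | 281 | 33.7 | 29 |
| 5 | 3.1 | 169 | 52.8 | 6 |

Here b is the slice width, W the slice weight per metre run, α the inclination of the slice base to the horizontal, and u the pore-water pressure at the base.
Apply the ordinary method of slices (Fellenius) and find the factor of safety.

Ordinary method of slices: FS = Σ[c'·Δl_i + (W_i cosα_i − u_i·Δl_i)·tanφ'] / Σ W_i sinα_i, with Δl_i = b_i / cosα_i.
Slice 1: Δl = 2.7/cos(-1.9°) = 2.701 m; N'_1 = 123·cos(-1.9°) − 6·2.701 = 106.7; c'Δl = 39.17; W sinα = -4.1
Slice 2: Δl = 3.1/cos12.2° = 3.172 m; N'_2 = 410·cos12.2° − 54·3.172 = 229.5; c'Δl = 45.99; W sinα = 86.6
Slice 3: Δl = 1.2/cos23.2° = 1.306 m; N'_3 = 154·cos23.2° − 35·1.306 = 95.9; c'Δl = 18.93; W sinα = 60.7
Slice 4: Δl = 2.6/cos33.7° = 3.125 m; N'_4 = 281·cos33.7° − 29·3.125 = 143.1; c'Δl = 45.31; W sinα = 155.9
Slice 5: Δl = 3.1/cos52.8° = 5.127 m; N'_5 = 169·cos52.8° − 6·5.127 = 71.4; c'Δl = 74.35; W sinα = 134.6
Σc'Δl = 223.8 kN/m; ΣN' = 646.6 kN/m; ΣW sinα = 433.8 kN/m
Resisting = 223.8 + 646.6·tan34.5° = 223.8 + 444.4 = 668.2 kN/m
FS = 668.2 / 433.8 = 1.540

FS = 1.54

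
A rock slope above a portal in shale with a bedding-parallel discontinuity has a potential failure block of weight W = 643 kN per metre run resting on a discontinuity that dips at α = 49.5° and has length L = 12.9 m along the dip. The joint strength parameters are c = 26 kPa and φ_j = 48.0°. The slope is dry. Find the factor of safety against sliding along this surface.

FS = 1.63

Resolving the block weight along and normal to the plane and applying the Mohr–Coulomb strength on the joint:
N' = W cosα = 643·cos49.5° = 417.6 kN/m
Driving force T = W sinα = 643·sin49.5° = 488.9 kN/m
Resisting force R = c·L + N'·tanφ_j = 26·12.9 + 417.6·tan48.0° = 335.4 + 463.8 = 799.2 kN/m
FS = R / T = 799.2 / 488.9 = 1.635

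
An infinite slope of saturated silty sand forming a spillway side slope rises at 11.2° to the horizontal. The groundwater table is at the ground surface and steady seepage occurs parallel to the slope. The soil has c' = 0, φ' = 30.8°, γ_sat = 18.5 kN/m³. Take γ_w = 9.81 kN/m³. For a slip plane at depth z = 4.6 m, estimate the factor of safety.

With seepage parallel to the slope and the water table at the surface, the effective normal stress on the slip plane uses the buoyant unit weight γ' = γ_sat − γ_w while the driving shear stress uses γ_sat:
FS = [c' + γ' z cos²β tanφ'] / [γ_sat z sinβ cosβ]
(For c' = 0 this reduces to FS = (γ'/γ_sat)·tanφ'/tanβ.)
γ' = 18.5 − 9.81 = 8.69 kN/m³
Numerator = 0.0 + 8.69·4.6·cos²11.2°·tan30.8° = 0.0 + 8.69·4.6·0.9623·0.5961 = 22.930 kPa
Denominator = 18.5·4.6·sin11.2°·cos11.2° = 18.5·4.6·0.1942·0.9810 = 16.215 kPa
FS = 22.930 / 16.215 = 1.414

FS = 1.41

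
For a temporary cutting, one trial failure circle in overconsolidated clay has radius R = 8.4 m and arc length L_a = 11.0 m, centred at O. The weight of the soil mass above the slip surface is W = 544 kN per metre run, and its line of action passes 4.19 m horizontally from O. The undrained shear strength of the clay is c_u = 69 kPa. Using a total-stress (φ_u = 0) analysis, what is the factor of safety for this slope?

Taking moments about the centre O, the resisting moment is provided by the undrained shear strength acting along the arc:
M_R = c_u·L_a·R = 69·11.00·8.4 = 6375.6 kN·m/m
M_D = W·d = 544·4.19 = 2279.4 kN·m/m
FS = M_R / M_D = 6375.6 / 2279.4 = 2.797

FS = 2.80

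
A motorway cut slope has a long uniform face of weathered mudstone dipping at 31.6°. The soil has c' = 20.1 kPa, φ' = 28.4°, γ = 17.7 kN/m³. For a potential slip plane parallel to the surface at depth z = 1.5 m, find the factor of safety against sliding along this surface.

For an infinite slope with a slip plane parallel to the surface (no pore pressure): FS = [c' + γz cos²β tanφ'] / [γz sinβ cosβ].
γz = 17.7·1.5 = 26.55 kN/m²
Numerator = 20.1 + 26.55·cos²31.6°·tan28.4° = 20.1 + 26.55·0.7254·0.5407 = 30.514 kPa
Denominator = 26.55·sin31.6°·cos31.6° = 26.55·0.5240·0.8517 = 11.849 kPa
FS = 30.514 / 11.849 = 2.575

FS = 2.58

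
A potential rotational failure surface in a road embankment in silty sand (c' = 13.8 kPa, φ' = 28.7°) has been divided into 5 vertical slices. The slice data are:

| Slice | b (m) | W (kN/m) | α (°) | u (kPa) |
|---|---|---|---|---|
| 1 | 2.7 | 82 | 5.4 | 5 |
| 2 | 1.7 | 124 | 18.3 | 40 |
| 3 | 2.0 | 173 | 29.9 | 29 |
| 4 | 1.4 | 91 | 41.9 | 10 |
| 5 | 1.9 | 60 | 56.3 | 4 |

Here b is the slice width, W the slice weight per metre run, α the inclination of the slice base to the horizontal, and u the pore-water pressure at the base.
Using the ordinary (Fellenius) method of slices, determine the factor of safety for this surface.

Ordinary method of slices: FS = Σ[c'·Δl_i + (W_i cosα_i − u_i·Δl_i)·tanφ'] / Σ W_i sinα_i, with Δl_i = b_i / cosα_i.
Slice 1: Δl = 2.7/cos5.4° = 2.712 m; N'_1 = 82·cos5.4° − 5·2.712 = 68.1; c'Δl = 37.43; W sinα = 7.7
Slice 2: Δl = 1.7/cos18.3° = 1.791 m; N'_2 = 124·cos18.3° − 40·1.791 = 46.1; c'Δl = 24.71; W sinα = 38.9
Slice 3: Δl = 2.0/cos29.9° = 2.307 m; N'_3 = 173·cos29.9° − 29·2.307 = 83.1; c'Δl = 31.84; W sinα = 86.2
Slice 4: Δl = 1.4/cos41.9° = 1.881 m; N'_4 = 91·cos41.9° − 10·1.881 = 48.9; c'Δl = 25.96; W sinα = 60.8
Slice 5: Δl = 1.9/cos56.3° = 3.424 m; N'_5 = 60·cos56.3° − 4·3.424 = 19.6; c'Δl = 47.26; W sinα = 49.9
Σc'Δl = 167.2 kN/m; ΣN' = 265.8 kN/m; ΣW sinα = 243.6 kN/m
Resisting = 167.2 + 265.8·tan28.7° = 167.2 + 145.5 = 312.7 kN/m
FS = 312.7 / 243.6 = 1.284

FS = 1.28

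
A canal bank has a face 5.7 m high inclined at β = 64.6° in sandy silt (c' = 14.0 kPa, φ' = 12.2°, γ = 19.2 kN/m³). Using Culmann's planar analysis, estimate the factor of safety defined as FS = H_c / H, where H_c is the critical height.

H_c = (4c'/γ) · sinβ cosφ' / [1 − cos(β − φ')]
    = (4·14.0/19.2) · sin64.6°·cos12.2° / [1 − cos52.4°]
    = 2.917 · 0.8829 / 0.3899 = 6.61 m
FS = H_c / H = 6.61 / 5.7 = 1.159

FS = 1.16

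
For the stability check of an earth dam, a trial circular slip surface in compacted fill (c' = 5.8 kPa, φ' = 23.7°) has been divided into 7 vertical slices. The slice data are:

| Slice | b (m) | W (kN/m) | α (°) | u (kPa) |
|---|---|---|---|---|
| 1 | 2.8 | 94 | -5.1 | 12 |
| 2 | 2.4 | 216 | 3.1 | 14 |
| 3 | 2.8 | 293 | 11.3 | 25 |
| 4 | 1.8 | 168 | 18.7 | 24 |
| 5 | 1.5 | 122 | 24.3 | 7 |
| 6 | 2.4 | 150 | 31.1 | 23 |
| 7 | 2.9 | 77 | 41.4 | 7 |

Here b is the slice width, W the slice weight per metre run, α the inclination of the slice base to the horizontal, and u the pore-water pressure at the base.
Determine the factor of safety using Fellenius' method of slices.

Ordinary method of slices: FS = Σ[c'·Δl_i + (W_i cosα_i − u_i·Δl_i)·tanφ'] / Σ W_i sinα_i, with Δl_i = b_i / cosα_i.
Slice 1: Δl = 2.8/cos(-5.1°) = 2.811 m; N'_1 = 94·cos(-5.1°) − 12·2.811 = 59.9; c'Δl = 16.30; W sinα = -8.4
Slice 2: Δl = 2.4/cos3.1° = 2.404 m; N'_2 = 216·cos3.1° − 14·2.404 = 182.0; c'Δl = 13.94; W sinα = 11.7
Slice 3: Δl = 2.8/cos11.3° = 2.855 m; N'_3 = 293·cos11.3° − 25·2.855 = 215.9; c'Δl = 16.56; W sinα = 57.4
Slice 4: Δl = 1.8/cos18.7° = 1.900 m; N'_4 = 168·cos18.7° − 24·1.900 = 113.5; c'Δl = 11.02; W sinα = 53.9
Slice 5: Δl = 1.5/cos24.3° = 1.646 m; N'_5 = 122·cos24.3° − 7·1.646 = 99.7; c'Δl = 9.55; W sinα = 50.2
Slice 6: Δl = 2.4/cos31.1° = 2.803 m; N'_6 = 150·cos31.1° − 23·2.803 = 64.0; c'Δl = 16.26; W sinα = 77.5
Slice 7: Δl = 2.9/cos41.4° = 3.866 m; N'_7 = 77·cos41.4° − 7·3.866 = 30.7; c'Δl = 22.42; W sinα = 50.9
Σc'Δl = 106.1 kN/m; ΣN' = 765.7 kN/m; ΣW sinα = 293.2 kN/m
Resisting = 106.1 + 765.7·tan23.7° = 106.1 + 336.1 = 442.2 kN/m
FS = 442.2 / 293.2 = 1.508

FS = 1.51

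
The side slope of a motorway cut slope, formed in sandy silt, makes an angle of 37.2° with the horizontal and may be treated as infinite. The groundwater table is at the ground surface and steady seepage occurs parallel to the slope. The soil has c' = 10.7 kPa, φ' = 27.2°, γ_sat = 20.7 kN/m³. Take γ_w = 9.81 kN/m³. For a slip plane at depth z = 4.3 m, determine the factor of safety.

With seepage parallel to the slope and the water table at the surface, the effective normal stress on the slip plane uses the buoyant unit weight γ' = γ_sat − γ_w while the driving shear stress uses γ_sat:
FS = [c' + γ' z cos²β tanφ'] / [γ_sat z sinβ cosβ]
γ' = 20.7 − 9.81 = 10.89 kN/m³
Numerator = 10.7 + 10.89·4.3·cos²37.2°·tan27.2° = 10.7 + 10.89·4.3·0.6345·0.5139 = 25.969 kPa
Denominator = 20.7·4.3·sin37.2°·cos37.2° = 20.7·4.3·0.6046·0.7965 = 42.866 kPa
FS = 25.969 / 42.866 = 0.606

FS = 0.61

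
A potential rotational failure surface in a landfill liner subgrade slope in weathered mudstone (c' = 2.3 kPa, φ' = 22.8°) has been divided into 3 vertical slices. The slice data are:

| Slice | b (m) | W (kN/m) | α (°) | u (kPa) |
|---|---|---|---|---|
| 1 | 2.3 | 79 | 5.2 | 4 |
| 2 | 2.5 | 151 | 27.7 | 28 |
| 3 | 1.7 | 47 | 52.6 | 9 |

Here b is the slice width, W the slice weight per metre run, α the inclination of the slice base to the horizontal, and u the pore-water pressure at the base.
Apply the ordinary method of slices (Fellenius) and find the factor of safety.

FS = 0.63

Ordinary method of slices: FS = Σ[c'·Δl_i + (W_i cosα_i − u_i·Δl_i)·tanφ'] / Σ W_i sinα_i, with Δl_i = b_i / cosα_i.
Slice 1: Δl = 2.3/cos5.2° = 2.310 m; N'_1 = 79·cos5.2° − 4·2.310 = 69.4; c'Δl = 5.31; W sinα = 7.2
Slice 2: Δl = 2.5/cos27.7° = 2.824 m; N'_2 = 151·cos27.7° − 28·2.824 = 54.6; c'Δl = 6.49; W sinα = 70.2
Slice 3: Δl = 1.7/cos52.6° = 2.799 m; N'_3 = 47·cos52.6° − 9·2.799 = 3.4; c'Δl = 6.44; W sinα = 37.3
Σc'Δl = 18.2 kN/m; ΣN' = 127.4 kN/m; ΣW sinα = 114.7 kN/m
Resisting = 18.2 + 127.4·tan22.8° = 18.2 + 53.6 = 71.8 kN/m
FS = 71.8 / 114.7 = 0.626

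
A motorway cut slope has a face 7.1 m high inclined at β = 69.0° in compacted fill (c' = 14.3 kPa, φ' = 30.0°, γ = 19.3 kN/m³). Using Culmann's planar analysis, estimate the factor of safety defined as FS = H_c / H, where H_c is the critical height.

FS = 1.51

H_c = (4c'/γ) · sinβ cosφ' / [1 − cos(β − φ')]
    = (4·14.3/19.3) · sin69.0°·cos30.0° / [1 − cos39.0°]
    = 2.964 · 0.8085 / 0.2229 = 10.75 m
FS = H_c / H = 10.75 / 7.1 = 1.514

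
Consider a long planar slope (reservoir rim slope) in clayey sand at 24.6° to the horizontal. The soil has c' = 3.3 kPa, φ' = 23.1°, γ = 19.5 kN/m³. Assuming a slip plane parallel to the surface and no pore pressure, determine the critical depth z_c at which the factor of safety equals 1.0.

z_c = 6.54 m

Setting FS = 1.00 in FS = [c' + γz cos²β tanφ'] / [γz sinβ cosβ] and solving for z:
z = c' / [γ cosβ (FS·sinβ − cosβ·tanφ')]
  = 3.3 / [19.5·cos24.6°·(1.00·sin24.6° − cos24.6°·tan23.1°)]
  = 3.3 / [19.5·0.9092·(1.00·0.4163 − 0.9092·0.4265)]
  = 3.3 / 0.5046 = 6.540 m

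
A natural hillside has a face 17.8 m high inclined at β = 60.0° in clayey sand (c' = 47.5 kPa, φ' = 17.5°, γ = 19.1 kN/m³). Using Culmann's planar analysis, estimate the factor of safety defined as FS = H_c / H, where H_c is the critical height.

H_c = (4c'/γ) · sinβ cosφ' / [1 − cos(β − φ')]
    = (4·47.5/19.1) · sin60.0°·cos17.5° / [1 − cos42.5°]
    = 9.948 · 0.8259 / 0.2627 = 31.27 m
FS = H_c / H = 31.27 / 17.8 = 1.757

FS = 1.76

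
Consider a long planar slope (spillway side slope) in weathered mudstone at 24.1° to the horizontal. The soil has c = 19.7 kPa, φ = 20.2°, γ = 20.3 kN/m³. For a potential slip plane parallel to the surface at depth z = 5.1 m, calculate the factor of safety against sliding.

For an infinite slope with a slip plane parallel to the surface (no pore pressure): FS = [c + γz cos²β tanφ] / [γz sinβ cosβ].
γz = 20.3·5.1 = 103.53 kN/m²
Numerator = 19.7 + 103.53·cos²24.1°·tan20.2° = 19.7 + 103.53·0.8333·0.3679 = 51.440 kPa
Denominator = 103.53·sin24.1°·cos24.1° = 103.53·0.4083·0.9128 = 38.590 kPa
FS = 51.440 / 38.590 = 1.333

FS = 1.33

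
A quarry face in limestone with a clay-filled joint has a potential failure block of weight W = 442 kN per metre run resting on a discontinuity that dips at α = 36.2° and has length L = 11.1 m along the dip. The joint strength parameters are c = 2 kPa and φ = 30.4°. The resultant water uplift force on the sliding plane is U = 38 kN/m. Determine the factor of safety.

Resolving the block weight along and normal to the plane and applying the Mohr–Coulomb strength on the joint:
N' = W cosα − U = 442·cos36.2° − 38 = 318.7 kN/m
Driving force T = W sinα = 442·sin36.2° = 261.0 kN/m
Resisting force R = c·L + N'·tanφ = 2·11.1 + 318.7·tan30.4° = 22.2 + 187.0 = 209.2 kN/m
FS = R / T = 209.2 / 261.0 = 0.801

FS = 0.80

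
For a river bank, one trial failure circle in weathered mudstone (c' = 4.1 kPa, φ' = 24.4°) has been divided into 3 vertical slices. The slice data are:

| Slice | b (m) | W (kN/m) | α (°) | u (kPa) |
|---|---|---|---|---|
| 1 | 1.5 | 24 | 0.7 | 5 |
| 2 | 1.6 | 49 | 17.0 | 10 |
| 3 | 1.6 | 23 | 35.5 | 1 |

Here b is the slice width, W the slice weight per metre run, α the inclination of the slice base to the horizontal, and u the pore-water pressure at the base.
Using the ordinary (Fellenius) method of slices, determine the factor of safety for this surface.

FS = 1.78

Ordinary method of slices: FS = Σ[c'·Δl_i + (W_i cosα_i − u_i·Δl_i)·tanφ'] / Σ W_i sinα_i, with Δl_i = b_i / cosα_i.
Slice 1: Δl = 1.5/cos0.7° = 1.500 m; N'_1 = 24·cos0.7° − 5·1.500 = 16.5; c'Δl = 6.15; W sinα = 0.3
Slice 2: Δl = 1.6/cos17.0° = 1.673 m; N'_2 = 49·cos17.0° − 10·1.673 = 30.1; c'Δl = 6.86; W sinα = 14.3
Slice 3: Δl = 1.6/cos35.5° = 1.965 m; N'_3 = 23·cos35.5° − 1·1.965 = 16.8; c'Δl = 8.06; W sinα = 13.4
Σc'Δl = 21.1 kN/m; ΣN' = 63.4 kN/m; ΣW sinα = 28.0 kN/m
Resisting = 21.1 + 63.4·tan24.4° = 21.1 + 28.8 = 49.8 kN/m
FS = 49.8 / 28.0 = 1.781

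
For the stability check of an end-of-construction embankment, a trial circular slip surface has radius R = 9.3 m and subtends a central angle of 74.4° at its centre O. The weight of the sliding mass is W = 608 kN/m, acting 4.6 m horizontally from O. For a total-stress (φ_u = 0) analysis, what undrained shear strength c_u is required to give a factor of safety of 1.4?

c_u = 34.9 kPa

FS = c_u·L_a·R / (W·d), so c_u = FS·W·d / (L_a·R).
Arc length L_a = R·θ = 9.3·(74.4°·π/180) = 9.3·1.2985 = 12.08 m
c_u = 1.4·608·4.6 / (12.08·9.3) = 3915.5 / 112.31 = 34.86 kPa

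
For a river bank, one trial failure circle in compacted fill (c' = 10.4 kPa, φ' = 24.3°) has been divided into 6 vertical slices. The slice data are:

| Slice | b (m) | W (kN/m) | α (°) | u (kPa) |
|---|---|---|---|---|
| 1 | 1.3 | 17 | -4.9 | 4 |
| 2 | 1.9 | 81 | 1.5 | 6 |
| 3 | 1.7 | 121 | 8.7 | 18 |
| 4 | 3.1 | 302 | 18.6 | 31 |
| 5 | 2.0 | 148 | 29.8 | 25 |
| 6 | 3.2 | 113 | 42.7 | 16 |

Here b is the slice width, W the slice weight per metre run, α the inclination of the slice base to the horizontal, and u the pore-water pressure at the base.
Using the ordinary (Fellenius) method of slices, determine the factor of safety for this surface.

Ordinary method of slices: FS = Σ[c'·Δl_i + (W_i cosα_i − u_i·Δl_i)·tanφ'] / Σ W_i sinα_i, with Δl_i = b_i / cosα_i.
Slice 1: Δl = 1.3/cos(-4.9°) = 1.305 m; N'_1 = 17·cos(-4.9°) − 4·1.305 = 11.7; c'Δl = 13.57; W sinα = -1.5
Slice 2: Δl = 1.9/cos1.5° = 1.901 m; N'_2 = 81·cos1.5° − 6·1.901 = 69.6; c'Δl = 19.77; W sinα = 2.1
Slice 3: Δl = 1.7/cos8.7° = 1.720 m; N'_3 = 121·cos8.7° − 18·1.720 = 88.7; c'Δl = 17.89; W sinα = 18.3
Slice 4: Δl = 3.1/cos18.6° = 3.271 m; N'_4 = 302·cos18.6° − 31·3.271 = 184.8; c'Δl = 34.02; W sinα = 96.3
Slice 5: Δl = 2.0/cos29.8° = 2.305 m; N'_5 = 148·cos29.8° − 25·2.305 = 70.8; c'Δl = 23.97; W sinα = 73.6
Slice 6: Δl = 3.2/cos42.7° = 4.354 m; N'_6 = 113·cos42.7° − 16·4.354 = 13.4; c'Δl = 45.28; W sinα = 76.6
Σc'Δl = 154.5 kN/m; ΣN' = 439.0 kN/m; ΣW sinα = 265.5 kN/m
Resisting = 154.5 + 439.0·tan24.3° = 154.5 + 198.2 = 352.7 kN/m
FS = 352.7 / 265.5 = 1.328

FS = 1.33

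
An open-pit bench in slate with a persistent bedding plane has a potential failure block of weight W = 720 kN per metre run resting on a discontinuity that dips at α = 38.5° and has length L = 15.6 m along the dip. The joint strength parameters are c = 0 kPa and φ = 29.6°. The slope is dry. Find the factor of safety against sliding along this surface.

FS = 0.71

Resolving the block weight along and normal to the plane and applying the Mohr–Coulomb strength on the joint:
N' = W cosα = 720·cos38.5° = 563.5 kN/m
Driving force T = W sinα = 720·sin38.5° = 448.2 kN/m
Resisting force R = c·L + N'·tanφ = 0·15.6 + 563.5·tan29.6° = 0.0 + 320.1 = 320.1 kN/m
FS = R / T = 320.1 / 448.2 = 0.714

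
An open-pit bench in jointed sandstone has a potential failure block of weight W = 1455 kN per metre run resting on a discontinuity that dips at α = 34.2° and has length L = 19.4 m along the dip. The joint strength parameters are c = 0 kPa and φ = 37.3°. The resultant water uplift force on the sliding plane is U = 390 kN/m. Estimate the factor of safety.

Resolving the block weight along and normal to the plane and applying the Mohr–Coulomb strength on the joint:
N' = W cosα − U = 1455·cos34.2° − 390 = 813.4 kN/m
Driving force T = W sinα = 1455·sin34.2° = 817.8 kN/m
Resisting force R = c·L + N'·tanφ = 0·19.4 + 813.4·tan37.3° = 0.0 + 619.6 = 619.6 kN/m
FS = R / T = 619.6 / 817.8 = 0.758

FS = 0.76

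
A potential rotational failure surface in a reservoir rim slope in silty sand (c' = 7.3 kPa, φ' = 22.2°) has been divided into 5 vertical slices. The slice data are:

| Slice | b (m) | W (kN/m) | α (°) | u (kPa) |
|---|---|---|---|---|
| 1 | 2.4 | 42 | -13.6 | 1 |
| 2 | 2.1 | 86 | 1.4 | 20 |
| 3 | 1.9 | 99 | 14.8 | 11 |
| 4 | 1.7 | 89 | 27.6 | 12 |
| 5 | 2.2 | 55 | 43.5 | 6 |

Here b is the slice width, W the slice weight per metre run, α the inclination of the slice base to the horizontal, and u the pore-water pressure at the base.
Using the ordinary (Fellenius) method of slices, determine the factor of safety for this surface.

FS = 1.86

Ordinary method of slices: FS = Σ[c'·Δl_i + (W_i cosα_i − u_i·Δl_i)·tanφ'] / Σ W_i sinα_i, with Δl_i = b_i / cosα_i.
Slice 1: Δl = 2.4/cos(-13.6°) = 2.469 m; N'_1 = 42·cos(-13.6°) − 1·2.469 = 38.4; c'Δl = 18.03; W sinα = -9.9
Slice 2: Δl = 2.1/cos1.4° = 2.101 m; N'_2 = 86·cos1.4° − 20·2.101 = 44.0; c'Δl = 15.33; W sinα = 2.1
Slice 3: Δl = 1.9/cos14.8° = 1.965 m; N'_3 = 99·cos14.8° − 11·1.965 = 74.1; c'Δl = 14.35; W sinα = 25.3
Slice 4: Δl = 1.7/cos27.6° = 1.918 m; N'_4 = 89·cos27.6° − 12·1.918 = 55.9; c'Δl = 14.00; W sinα = 41.2
Slice 5: Δl = 2.2/cos43.5° = 3.033 m; N'_5 = 55·cos43.5° − 6·3.033 = 21.7; c'Δl = 22.14; W sinα = 37.9
Σc'Δl = 83.8 kN/m; ΣN' = 234.0 kN/m; ΣW sinα = 96.6 kN/m
Resisting = 83.8 + 234.0·tan22.2° = 83.8 + 95.5 = 179.3 kN/m
FS = 179.3 / 96.6 = 1.856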